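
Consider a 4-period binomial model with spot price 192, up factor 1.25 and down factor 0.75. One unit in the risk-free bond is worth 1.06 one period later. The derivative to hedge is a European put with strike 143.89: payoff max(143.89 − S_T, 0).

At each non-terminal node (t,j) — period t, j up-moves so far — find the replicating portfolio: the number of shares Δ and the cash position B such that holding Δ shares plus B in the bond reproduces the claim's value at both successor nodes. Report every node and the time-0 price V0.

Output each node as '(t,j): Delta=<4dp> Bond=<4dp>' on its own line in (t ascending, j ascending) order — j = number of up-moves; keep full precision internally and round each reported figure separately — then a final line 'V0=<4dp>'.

(0,0): Delta=-0.1196 Bond=28.9325
(1,0): Delta=-0.3206 Bond=59.6194
(1,1): Delta=-0.0457 Bond=12.9243
(2,0): Delta=-0.7307 Bond=107.4850
(2,1): Delta=-0.1698 Bond=36.0520
(2,2): Delta=0.0000 Bond=0.0000
(3,0): Delta=-1.0000 Bond=135.7453
(3,1): Delta=-0.6317 Bond=100.5660
(3,2): Delta=0.0000 Bond=0.0000
(3,3): Delta=0.0000 Bond=0.0000
V0=5.9693

No-arbitrage ⇒ martingale measure with p* = (R−d)/(u−d) = 0.6200.
Terminal values V(4,·): V(4,0)=83.1400, V(4,1)=42.6400, V(4,2)=0.0000, V(4,3)=0.0000, V(4,4)=0.0000
  t=3,j=0: stock 81.0000 → up 101.2500 (V=42.6400), down 60.7500 (V=83.1400). Price 54.7453; hedge Δ=-1.0000, bond B=135.7453.
  t=3,j=1: stock 135.0000 → up 168.7500 (V=0.0000), down 101.2500 (V=42.6400). Price 15.2860; hedge Δ=-0.6317, bond B=100.5660.
  t=3,j=2: stock 225.0000 → up 281.2500 (V=0.0000), down 168.7500 (V=0.0000). Price 0.0000; hedge Δ=0.0000, bond B=0.0000.
  t=3,j=3: stock 375.0000 → up 468.7500 (V=0.0000), down 281.2500 (V=0.0000). Price 0.0000; hedge Δ=0.0000, bond B=0.0000.
  t=2,j=0: stock 108.0000 → up 135.0000 (V=15.2860), down 81.0000 (V=54.7453). Price 28.5666; hedge Δ=-0.7307, bond B=107.4850.
  t=2,j=1: stock 180.0000 → up 225.0000 (V=0.0000), down 135.0000 (V=15.2860). Price 5.4799; hedge Δ=-0.1698, bond B=36.0520.
  t=2,j=2: stock 300.0000 → up 375.0000 (V=0.0000), down 225.0000 (V=0.0000). Price 0.0000; hedge Δ=0.0000, bond B=0.0000.
  t=1,j=0: stock 144.0000 → up 180.0000 (V=5.4799), down 108.0000 (V=28.5666). Price 13.4461; hedge Δ=-0.3206, bond B=59.6194.
  t=1,j=1: stock 240.0000 → up 300.0000 (V=0.0000), down 180.0000 (V=5.4799). Price 1.9645; hedge Δ=-0.0457, bond B=12.9243.
  t=0,j=0: stock 192.0000 → up 240.0000 (V=1.9645), down 144.0000 (V=13.4461). Price 5.9693; hedge Δ=-0.1196, bond B=28.9325.
Check: Δ(0,0)·S0 + B(0,0) = 5.9693 = V0.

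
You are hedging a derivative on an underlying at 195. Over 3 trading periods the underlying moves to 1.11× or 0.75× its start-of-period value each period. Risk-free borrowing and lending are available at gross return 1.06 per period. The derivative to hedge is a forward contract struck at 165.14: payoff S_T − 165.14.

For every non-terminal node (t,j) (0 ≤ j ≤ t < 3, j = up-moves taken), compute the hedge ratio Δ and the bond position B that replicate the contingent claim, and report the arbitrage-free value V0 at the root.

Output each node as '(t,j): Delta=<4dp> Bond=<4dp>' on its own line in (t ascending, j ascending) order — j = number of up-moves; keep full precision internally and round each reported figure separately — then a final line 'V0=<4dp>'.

(0,0): Delta=1.0000 Bond=-138.6547
(1,0): Delta=1.0000 Bond=-146.9740
(1,1): Delta=1.0000 Bond=-146.9740
(2,0): Delta=1.0000 Bond=-155.7925
(2,1): Delta=1.0000 Bond=-155.7925
(2,2): Delta=1.0000 Bond=-155.7925
V0=56.3453

The replicating-portfolio and risk-neutral prices coincide; use p* = (1.06−0.75)/(1.11−0.75) = 0.8611 for the latter.
At expiry t=3: V(3,0)=-82.8744, V(3,1)=-43.3869, V(3,2)=15.0546, V(3,3)=101.5480
Node (2,0) S=109.6875: V=(p*·-43.3869+(1−p*)·-82.8744)/1.06=-46.1050; Δ=(-43.3869−-82.8744)/(121.7531−82.2656)=1.0000; B=V−Δ·S=-155.7925
Node (2,1) S=162.3375: V=(p*·15.0546+(1−p*)·-43.3869)/1.06=6.5450; Δ=(15.0546−-43.3869)/(180.1946−121.7531)=1.0000; B=V−Δ·S=-155.7925
Node (2,2) S=240.2595: V=(p*·101.5480+(1−p*)·15.0546)/1.06=84.4670; Δ=(101.5480−15.0546)/(266.6880−180.1946)=1.0000; B=V−Δ·S=-155.7925
Node (1,0) S=146.2500: V=(p*·6.5450+(1−p*)·-46.1050)/1.06=-0.7240; Δ=(6.5450−-46.1050)/(162.3375−109.6875)=1.0000; B=V−Δ·S=-146.9740
Node (1,1) S=216.4500: V=(p*·84.4670+(1−p*)·6.5450)/1.06=69.4760; Δ=(84.4670−6.5450)/(240.2595−162.3375)=1.0000; B=V−Δ·S=-146.9740
Node (0,0) S=195.0000: V=(p*·69.4760+(1−p*)·-0.7240)/1.06=56.3453; Δ=(69.4760−-0.7240)/(216.4500−146.2500)=1.0000; B=V−Δ·S=-138.6547
The time-0 hedge costs 56.3453, which is the no-arbitrage price.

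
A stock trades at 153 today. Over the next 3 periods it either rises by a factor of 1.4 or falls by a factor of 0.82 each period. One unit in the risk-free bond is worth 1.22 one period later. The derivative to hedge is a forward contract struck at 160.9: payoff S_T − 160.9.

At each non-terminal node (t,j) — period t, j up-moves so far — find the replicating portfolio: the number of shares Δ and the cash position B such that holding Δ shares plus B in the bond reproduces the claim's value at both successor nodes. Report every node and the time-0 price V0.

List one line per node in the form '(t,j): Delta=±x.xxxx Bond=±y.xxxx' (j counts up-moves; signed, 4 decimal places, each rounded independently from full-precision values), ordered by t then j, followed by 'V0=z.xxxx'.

(0,0): Delta=1.0000 Bond=-88.6087
(1,0): Delta=1.0000 Bond=-108.1027
(1,1): Delta=1.0000 Bond=-108.1027
(2,0): Delta=1.0000 Bond=-131.8852
(2,1): Delta=1.0000 Bond=-131.8852
(2,2): Delta=1.0000 Bond=-131.8852
V0=64.3913

The replicating-portfolio and risk-neutral prices coincide; use p* = (1.22−0.82)/(1.4−0.82) = 0.6897 for the latter.
Terminal payoffs: V(3,0)=-76.5407, V(3,1)=-16.8719, V(3,2)=85.0016, V(3,3)=258.9320
  t=2,j=0: stock 102.8772 → up 144.0281 (V=-16.8719), down 84.3593 (V=-76.5407). Price -29.0080; hedge Δ=1.0000, bond B=-131.8852.
  t=2,j=1: stock 175.6440 → up 245.9016 (V=85.0016), down 144.0281 (V=-16.8719). Price 43.7588; hedge Δ=1.0000, bond B=-131.8852.
  t=2,j=2: stock 299.8800 → up 419.8320 (V=258.9320), down 245.9016 (V=85.0016). Price 167.9948; hedge Δ=1.0000, bond B=-131.8852.
  t=1,j=0: stock 125.4600 → up 175.6440 (V=43.7588), down 102.8772 (V=-29.0080). Price 17.3573; hedge Δ=1.0000, bond B=-108.1027.
  t=1,j=1: stock 214.2000 → up 299.8800 (V=167.9948), down 175.6440 (V=43.7588). Price 106.0973; hedge Δ=1.0000, bond B=-108.1027.
  t=0,j=0: stock 153.0000 → up 214.2000 (V=106.0973), down 125.4600 (V=17.3573). Price 64.3913; hedge Δ=1.0000, bond B=-88.6087.
Self-financing check: at every node Δ·S+B equals the discounted successor values.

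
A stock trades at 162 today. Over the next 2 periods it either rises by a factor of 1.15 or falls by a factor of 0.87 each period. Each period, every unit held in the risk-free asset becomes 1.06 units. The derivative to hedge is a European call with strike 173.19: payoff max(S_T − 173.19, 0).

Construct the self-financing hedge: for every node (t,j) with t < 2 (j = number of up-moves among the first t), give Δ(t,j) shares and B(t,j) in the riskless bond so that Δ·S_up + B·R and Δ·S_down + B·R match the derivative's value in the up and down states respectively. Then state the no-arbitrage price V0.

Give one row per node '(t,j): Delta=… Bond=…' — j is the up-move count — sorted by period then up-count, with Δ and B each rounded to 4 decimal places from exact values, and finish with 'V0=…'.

(0,0): Delta=0.5794 Bond=-77.0391
(1,0): Delta=0.0000 Bond=0.0000
(1,1): Delta=0.7870 Bond=-120.3432
V0=16.8246

No-arbitrage ⇒ martingale measure with p* = (R−d)/(u−d) = 0.6786.
Terminal payoffs: V(2,0)=0.0000, V(2,1)=0.0000, V(2,2)=41.0550
  t=1,j=0: stock 140.9400 → up 162.0810 (V=0.0000), down 122.6178 (V=0.0000). Price 0.0000; hedge Δ=0.0000, bond B=0.0000.
  t=1,j=1: stock 186.3000 → up 214.2450 (V=41.0550), down 162.0810 (V=0.0000). Price 26.2818; hedge Δ=0.7870, bond B=-120.3432.
  t=0,j=0: stock 162.0000 → up 186.3000 (V=26.2818), down 140.9400 (V=0.0000). Price 16.8246; hedge Δ=0.5794, bond B=-77.0391.
Root portfolio cost Δ·162+B reproduces V0=16.8246.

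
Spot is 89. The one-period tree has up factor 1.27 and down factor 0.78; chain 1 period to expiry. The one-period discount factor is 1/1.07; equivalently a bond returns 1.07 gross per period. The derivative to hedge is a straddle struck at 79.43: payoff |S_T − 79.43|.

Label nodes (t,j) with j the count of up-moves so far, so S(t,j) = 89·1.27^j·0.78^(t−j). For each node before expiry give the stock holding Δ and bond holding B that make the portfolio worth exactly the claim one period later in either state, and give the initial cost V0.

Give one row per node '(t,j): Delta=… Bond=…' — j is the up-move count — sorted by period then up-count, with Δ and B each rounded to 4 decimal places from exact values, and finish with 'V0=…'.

(0,0): Delta=0.5409 Bond=-25.7397
V0=22.4032

The replicating-portfolio and risk-neutral prices coincide; use p* = (1.07−0.78)/(1.27−0.78) = 0.5918 for the latter.
Terminal payoffs: V(1,0)=10.0100, V(1,1)=33.6000
  t=0,j=0: stock 89.0000 → up 113.0300 (V=33.6000), down 69.4200 (V=10.0100). Price 22.4032; hedge Δ=0.5409, bond B=-25.7397.
Each (Δ,B) replicates both successor values, so the strategy is self-financing and V0 is arbitrage-free.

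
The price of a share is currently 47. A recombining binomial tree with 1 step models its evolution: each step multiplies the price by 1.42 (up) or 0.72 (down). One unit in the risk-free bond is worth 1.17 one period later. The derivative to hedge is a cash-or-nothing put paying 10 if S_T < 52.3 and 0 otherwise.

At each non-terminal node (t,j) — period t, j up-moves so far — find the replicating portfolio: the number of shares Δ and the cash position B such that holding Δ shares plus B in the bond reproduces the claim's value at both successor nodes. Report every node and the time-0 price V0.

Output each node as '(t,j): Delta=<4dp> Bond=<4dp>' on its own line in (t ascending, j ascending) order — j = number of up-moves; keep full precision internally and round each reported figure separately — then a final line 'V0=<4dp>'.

Risk-neutral probability p* = (R−d)/(u−d) = (1.17−0.72)/(1.42−0.72) = 0.6429.
Terminal payoffs: V(1,0)=10.0000, V(1,1)=0.0000
  t=0,j=0: stock 47.0000 → up 66.7400 (V=0.0000), down 33.8400 (V=10.0000). Price 3.0525; hedge Δ=-0.3040, bond B=17.3382.
Check: Δ(0,0)·S0 + B(0,0) = 3.0525 = V0.

(0,0): Delta=-0.3040 Bond=17.3382
V0=3.0525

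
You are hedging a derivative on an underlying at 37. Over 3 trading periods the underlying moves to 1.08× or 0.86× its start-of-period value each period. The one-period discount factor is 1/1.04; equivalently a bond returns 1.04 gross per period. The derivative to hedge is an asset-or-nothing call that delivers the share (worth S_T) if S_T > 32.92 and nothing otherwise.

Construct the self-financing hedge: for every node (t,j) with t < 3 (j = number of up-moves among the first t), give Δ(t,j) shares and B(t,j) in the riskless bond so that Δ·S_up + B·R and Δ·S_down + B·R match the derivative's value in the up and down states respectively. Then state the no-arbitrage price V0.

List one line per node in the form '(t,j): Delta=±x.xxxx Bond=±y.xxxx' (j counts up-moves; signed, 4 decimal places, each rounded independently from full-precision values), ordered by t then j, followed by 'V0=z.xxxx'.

Risk-neutral probability p* = (R−d)/(u−d) = (1.04−0.86)/(1.08−0.86) = 0.8182.
Payoff layer (t=3): V(3,0)=0.0000, V(3,1)=0.0000, V(3,2)=37.1148, V(3,3)=46.6093
Node (2,0) S=27.3652: V=(p*·0.0000+(1−p*)·0.0000)/1.04=0.0000; Δ=(0.0000−0.0000)/(29.5544−23.5341)=0.0000; B=V−Δ·S=0.0000
Node (2,1) S=34.3656: V=(p*·37.1148+(1−p*)·0.0000)/1.04=29.1987; Δ=(37.1148−0.0000)/(37.1148−29.5544)=4.9091; B=V−Δ·S=-139.5051
Node (2,2) S=43.1568: V=(p*·46.6093+(1−p*)·37.1148)/1.04=43.1568; Δ=(46.6093−37.1148)/(46.6093−37.1148)=1.0000; B=V−Δ·S=0.0000
Node (1,0) S=31.8200: V=(p*·29.1987+(1−p*)·0.0000)/1.04=22.9710; Δ=(29.1987−0.0000)/(34.3656−27.3652)=4.1710; B=V−Δ·S=-109.7505
Node (1,1) S=39.9600: V=(p*·43.1568+(1−p*)·29.1987)/1.04=39.0567; Δ=(43.1568−29.1987)/(43.1568−34.3656)=1.5877; B=V−Δ·S=-24.3890
Node (0,0) S=37.0000: V=(p*·39.0567+(1−p*)·22.9710)/1.04=34.7423; Δ=(39.0567−22.9710)/(39.9600−31.8200)=1.9761; B=V−Δ·S=-38.3743
Check: Δ(0,0)·S0 + B(0,0) = 34.7423 = V0.

(0,0): Delta=1.9761 Bond=-38.3743
(1,0): Delta=4.1710 Bond=-109.7505
(1,1): Delta=1.5877 Bond=-24.3890
(2,0): Delta=0.0000 Bond=0.0000
(2,1): Delta=4.9091 Bond=-139.5051
(2,2): Delta=1.0000 Bond=0.0000
V0=34.7423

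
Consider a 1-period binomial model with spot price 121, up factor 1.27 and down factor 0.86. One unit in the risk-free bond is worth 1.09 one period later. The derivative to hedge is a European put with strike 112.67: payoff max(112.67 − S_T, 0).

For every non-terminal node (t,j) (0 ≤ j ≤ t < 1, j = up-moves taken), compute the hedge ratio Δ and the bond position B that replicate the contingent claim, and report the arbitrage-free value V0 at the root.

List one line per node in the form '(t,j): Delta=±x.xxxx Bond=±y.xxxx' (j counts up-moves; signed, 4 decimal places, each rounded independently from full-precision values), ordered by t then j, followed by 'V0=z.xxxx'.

(0,0): Delta=-0.1736 Bond=24.4679
V0=3.4679

Risk-neutral probability p* = (R−d)/(u−d) = (1.09−0.86)/(1.27−0.86) = 0.5610.
Terminal payoffs: V(1,0)=8.6100, V(1,1)=0.0000
  t=0,j=0: stock 121.0000 → up 153.6700 (V=0.0000), down 104.0600 (V=8.6100). Price 3.4679; hedge Δ=-0.1736, bond B=24.4679.
The time-0 hedge costs 3.4679, which is the no-arbitrage price.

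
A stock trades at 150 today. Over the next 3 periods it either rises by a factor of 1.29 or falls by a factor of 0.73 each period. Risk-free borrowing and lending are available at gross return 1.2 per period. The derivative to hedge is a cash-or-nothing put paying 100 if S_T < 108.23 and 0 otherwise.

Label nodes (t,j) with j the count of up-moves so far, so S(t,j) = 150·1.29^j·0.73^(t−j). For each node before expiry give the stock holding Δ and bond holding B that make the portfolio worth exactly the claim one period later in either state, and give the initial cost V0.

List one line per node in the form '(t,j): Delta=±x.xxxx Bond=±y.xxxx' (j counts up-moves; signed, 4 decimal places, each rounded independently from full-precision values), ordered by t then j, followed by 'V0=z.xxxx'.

(0,0): Delta=-0.2230 Bond=37.4574
(1,0): Delta=-1.1406 Bond=145.4214
(1,1): Delta=-0.1236 Bond=25.7095
(2,0): Delta=0.0000 Bond=83.3333
(2,1): Delta=-1.2642 Bond=191.9643
(2,2): Delta=0.0000 Bond=0.0000
V0=4.0038

Since d<R<u, set p* = (R−d)/(u−d) = 0.8393; price each node as the discounted p*-expectation of its children.
Payoff layer (t=3): V(3,0)=100.0000, V(3,1)=100.0000, V(3,2)=0.0000, V(3,3)=0.0000
  t=2,j=0: stock 79.9350 → up 103.1161 (V=100.0000), down 58.3525 (V=100.0000). Price 83.3333; hedge Δ=0.0000, bond B=83.3333.
  t=2,j=1: stock 141.2550 → up 182.2190 (V=0.0000), down 103.1161 (V=100.0000). Price 13.3929; hedge Δ=-1.2642, bond B=191.9643.
  t=2,j=2: stock 249.6150 → up 322.0034 (V=0.0000), down 182.2190 (V=0.0000). Price 0.0000; hedge Δ=0.0000, bond B=0.0000.
  t=1,j=0: stock 109.5000 → up 141.2550 (V=13.3929), down 79.9350 (V=83.3333). Price 20.5277; hedge Δ=-1.1406, bond B=145.4214.
  t=1,j=1: stock 193.5000 → up 249.6150 (V=0.0000), down 141.2550 (V=13.3929). Price 1.7937; hedge Δ=-0.1236, bond B=25.7095.
  t=0,j=0: stock 150.0000 → up 193.5000 (V=1.7937), down 109.5000 (V=20.5277). Price 4.0038; hedge Δ=-0.2230, bond B=37.4574.
Root portfolio cost Δ·150+B reproduces V0=4.0038.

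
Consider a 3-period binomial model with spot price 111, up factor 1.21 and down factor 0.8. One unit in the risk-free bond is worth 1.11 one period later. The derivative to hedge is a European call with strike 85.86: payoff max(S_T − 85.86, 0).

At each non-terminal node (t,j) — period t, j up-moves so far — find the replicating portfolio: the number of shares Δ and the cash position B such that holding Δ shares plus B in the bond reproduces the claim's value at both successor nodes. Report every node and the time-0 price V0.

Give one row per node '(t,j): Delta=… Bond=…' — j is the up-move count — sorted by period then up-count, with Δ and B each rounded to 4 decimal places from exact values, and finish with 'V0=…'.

(0,0): Delta=0.9692 Bond=-59.0538
(1,0): Delta=0.8248 Bond=-52.7273
(1,1): Delta=1.0000 Bond=-69.6859
(2,0): Delta=0.0034 Bond=-0.1730
(2,1): Delta=1.0000 Bond=-77.3514
(2,2): Delta=1.0000 Bond=-77.3514
V0=48.5279

Since d<R<u, set p* = (R−d)/(u−d) = 0.7561; price each node as the discounted p*-expectation of its children.
Payoff layer (t=3): V(3,0)=0.0000, V(3,1)=0.0984, V(3,2)=44.1521, V(3,3)=110.7833
  t=2,j=0: stock 71.0400 → up 85.9584 (V=0.0984), down 56.8320 (V=0.0000). Price 0.0670; hedge Δ=0.0034, bond B=-0.1730.
  t=2,j=1: stock 107.4480 → up 130.0121 (V=44.1521), down 85.9584 (V=0.0984). Price 30.0966; hedge Δ=1.0000, bond B=-77.3514.
  t=2,j=2: stock 162.5151 → up 196.6433 (V=110.7833), down 130.0121 (V=44.1521). Price 85.1637; hedge Δ=1.0000, bond B=-77.3514.
  t=1,j=0: stock 88.8000 → up 107.4480 (V=30.0966), down 71.0400 (V=0.0670). Price 20.5156; hedge Δ=0.8248, bond B=-52.7273.
  t=1,j=1: stock 134.3100 → up 162.5151 (V=85.1637), down 107.4480 (V=30.0966). Price 64.6241; hedge Δ=1.0000, bond B=-69.6859.
  t=0,j=0: stock 111.0000 → up 134.3100 (V=64.6241), down 88.8000 (V=20.5156). Price 48.5279; hedge Δ=0.9692, bond B=-59.0538.
Each (Δ,B) replicates both successor values, so the strategy is self-financing and V0 is arbitrage-free.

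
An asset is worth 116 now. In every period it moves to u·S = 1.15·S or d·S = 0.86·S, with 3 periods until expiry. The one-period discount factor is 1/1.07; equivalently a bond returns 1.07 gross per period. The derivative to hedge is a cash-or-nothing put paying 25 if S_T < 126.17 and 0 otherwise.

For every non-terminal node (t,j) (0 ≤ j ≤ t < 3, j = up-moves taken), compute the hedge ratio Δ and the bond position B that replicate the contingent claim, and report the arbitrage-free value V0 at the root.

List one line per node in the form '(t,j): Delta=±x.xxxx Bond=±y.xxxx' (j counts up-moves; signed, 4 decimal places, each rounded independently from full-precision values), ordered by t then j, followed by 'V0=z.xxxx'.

(0,0): Delta=-0.2593 Bond=33.8849
(1,0): Delta=-0.5848 Bond=68.7275
(1,1): Delta=-0.1666 Bond=23.8871
(2,0): Delta=0.0000 Bond=23.3645
(2,1): Delta=-0.7514 Bond=92.6523
(2,2): Delta=0.0000 Bond=0.0000
V0=3.8022

The replicating-portfolio and risk-neutral prices coincide; use p* = (1.07−0.86)/(1.15−0.86) = 0.7241 for the latter.
Terminal payoffs: V(3,0)=25.0000, V(3,1)=25.0000, V(3,2)=0.0000, V(3,3)=0.0000
Node (2,0) S=85.7936: V=(p*·25.0000+(1−p*)·25.0000)/1.07=23.3645; Δ=(25.0000−25.0000)/(98.6626−73.7825)=0.0000; B=V−Δ·S=23.3645
Node (2,1) S=114.7240: V=(p*·0.0000+(1−p*)·25.0000)/1.07=6.4454; Δ=(0.0000−25.0000)/(131.9326−98.6626)=-0.7514; B=V−Δ·S=92.6523
Node (2,2) S=153.4100: V=(p*·0.0000+(1−p*)·0.0000)/1.07=0.0000; Δ=(0.0000−0.0000)/(176.4215−131.9326)=0.0000; B=V−Δ·S=0.0000
Node (1,0) S=99.7600: V=(p*·6.4454+(1−p*)·23.3645)/1.07=10.3857; Δ=(6.4454−23.3645)/(114.7240−85.7936)=-0.5848; B=V−Δ·S=68.7275
Node (1,1) S=133.4000: V=(p*·0.0000+(1−p*)·6.4454)/1.07=1.6617; Δ=(0.0000−6.4454)/(153.4100−114.7240)=-0.1666; B=V−Δ·S=23.8871
Node (0,0) S=116.0000: V=(p*·1.6617+(1−p*)·10.3857)/1.07=3.8022; Δ=(1.6617−10.3857)/(133.4000−99.7600)=-0.2593; B=V−Δ·S=33.8849
Self-financing check: at every node Δ·S+B equals the discounted successor values.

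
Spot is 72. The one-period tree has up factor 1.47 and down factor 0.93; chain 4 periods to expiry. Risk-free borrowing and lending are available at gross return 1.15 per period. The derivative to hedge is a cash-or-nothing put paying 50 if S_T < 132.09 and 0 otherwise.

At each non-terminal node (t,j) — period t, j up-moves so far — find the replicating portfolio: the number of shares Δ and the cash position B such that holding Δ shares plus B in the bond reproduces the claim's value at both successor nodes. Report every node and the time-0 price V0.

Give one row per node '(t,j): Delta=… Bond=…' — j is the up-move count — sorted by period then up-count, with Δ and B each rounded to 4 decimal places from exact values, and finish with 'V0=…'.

(0,0): Delta=-0.3629 Bond=39.3505
(1,0): Delta=-0.5049 Bond=54.7579
(1,1): Delta=-0.2323 Bond=31.4277
(2,0): Delta=-0.5268 Bond=64.3344
(2,1): Delta=-0.4847 Bond=60.9894
(2,2): Delta=0.0000 Bond=0.0000
(3,0): Delta=0.0000 Bond=43.4783
(3,1): Delta=-1.0115 Bond=118.3575
(3,2): Delta=0.0000 Bond=0.0000
(3,3): Delta=0.0000 Bond=0.0000
V0=13.2201

No-arbitrage ⇒ martingale measure with p* = (R−d)/(u−d) = 0.4074.
Terminal values V(4,·): V(4,0)=50.0000, V(4,1)=50.0000, V(4,2)=0.0000, V(4,3)=0.0000, V(4,4)=0.0000
Node (3,0) S=57.9137: V=(p*·50.0000+(1−p*)·50.0000)/1.15=43.4783; Δ=(50.0000−50.0000)/(85.1331−53.8597)=0.0000; B=V−Δ·S=43.4783
Node (3,1) S=91.5410: V=(p*·0.0000+(1−p*)·50.0000)/1.15=25.7649; Δ=(0.0000−50.0000)/(134.5653−85.1331)=-1.0115; B=V−Δ·S=118.3575
Node (3,2) S=144.6939: V=(p*·0.0000+(1−p*)·0.0000)/1.15=0.0000; Δ=(0.0000−0.0000)/(212.7000−134.5653)=0.0000; B=V−Δ·S=0.0000
Node (3,3) S=228.7097: V=(p*·0.0000+(1−p*)·0.0000)/1.15=0.0000; Δ=(0.0000−0.0000)/(336.2032−212.7000)=0.0000; B=V−Δ·S=0.0000
Node (2,0) S=62.2728: V=(p*·25.7649+(1−p*)·43.4783)/1.15=31.5319; Δ=(25.7649−43.4783)/(91.5410−57.9137)=-0.5268; B=V−Δ·S=64.3344
Node (2,1) S=98.4312: V=(p*·0.0000+(1−p*)·25.7649)/1.15=13.2766; Δ=(0.0000−25.7649)/(144.6939−91.5410)=-0.4847; B=V−Δ·S=60.9894
Node (2,2) S=155.5848: V=(p*·0.0000+(1−p*)·0.0000)/1.15=0.0000; Δ=(0.0000−0.0000)/(228.7097−144.6939)=0.0000; B=V−Δ·S=0.0000
Node (1,0) S=66.9600: V=(p*·13.2766+(1−p*)·31.5319)/1.15=20.9518; Δ=(13.2766−31.5319)/(98.4312−62.2728)=-0.5049; B=V−Δ·S=54.7579
Node (1,1) S=105.8400: V=(p*·0.0000+(1−p*)·13.2766)/1.15=6.8414; Δ=(0.0000−13.2766)/(155.5848−98.4312)=-0.2323; B=V−Δ·S=31.4277
Node (0,0) S=72.0000: V=(p*·6.8414+(1−p*)·20.9518)/1.15=13.2201; Δ=(6.8414−20.9518)/(105.8400−66.9600)=-0.3629; B=V−Δ·S=39.3505
Root portfolio cost Δ·72+B reproduces V0=13.2201.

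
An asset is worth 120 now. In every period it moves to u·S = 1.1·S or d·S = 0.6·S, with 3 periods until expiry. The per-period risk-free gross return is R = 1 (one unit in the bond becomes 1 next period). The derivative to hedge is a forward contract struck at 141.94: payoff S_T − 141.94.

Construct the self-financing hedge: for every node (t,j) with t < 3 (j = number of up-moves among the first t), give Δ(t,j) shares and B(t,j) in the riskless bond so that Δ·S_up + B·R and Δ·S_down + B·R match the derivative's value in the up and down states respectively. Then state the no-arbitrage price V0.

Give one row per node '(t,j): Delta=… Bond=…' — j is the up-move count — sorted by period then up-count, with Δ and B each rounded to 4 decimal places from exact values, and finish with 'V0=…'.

No-arbitrage ⇒ martingale measure with p* = (R−d)/(u−d) = 0.8000.
Payoff layer (t=3): V(3,0)=-116.0200, V(3,1)=-94.4200, V(3,2)=-54.8200, V(3,3)=17.7800
(2,0): S=43.2000. Δ = (V_up−V_dn)/(S_up−S_dn) = (-94.4200−-116.0200)/(47.5200−25.9200) = 1.0000. V = [p*·-94.4200 + (1−p*)·-116.0200]/1 = -98.7400. B = V − Δ·S = -141.9400.
(2,1): S=79.2000. Δ = (V_up−V_dn)/(S_up−S_dn) = (-54.8200−-94.4200)/(87.1200−47.5200) = 1.0000. V = [p*·-54.8200 + (1−p*)·-94.4200]/1 = -62.7400. B = V − Δ·S = -141.9400.
(2,2): S=145.2000. Δ = (V_up−V_dn)/(S_up−S_dn) = (17.7800−-54.8200)/(159.7200−87.1200) = 1.0000. V = [p*·17.7800 + (1−p*)·-54.8200]/1 = 3.2600. B = V − Δ·S = -141.9400.
(1,0): S=72.0000. Δ = (V_up−V_dn)/(S_up−S_dn) = (-62.7400−-98.7400)/(79.2000−43.2000) = 1.0000. V = [p*·-62.7400 + (1−p*)·-98.7400]/1 = -69.9400. B = V − Δ·S = -141.9400.
(1,1): S=132.0000. Δ = (V_up−V_dn)/(S_up−S_dn) = (3.2600−-62.7400)/(145.2000−79.2000) = 1.0000. V = [p*·3.2600 + (1−p*)·-62.7400]/1 = -9.9400. B = V − Δ·S = -141.9400.
(0,0): S=120.0000. Δ = (V_up−V_dn)/(S_up−S_dn) = (-9.9400−-69.9400)/(132.0000−72.0000) = 1.0000. V = [p*·-9.9400 + (1−p*)·-69.9400]/1 = -21.9400. B = V − Δ·S = -141.9400.
Self-financing check: at every node Δ·S+B equals the discounted successor values.

(0,0): Delta=1.0000 Bond=-141.9400
(1,0): Delta=1.0000 Bond=-141.9400
(1,1): Delta=1.0000 Bond=-141.9400
(2,0): Delta=1.0000 Bond=-141.9400
(2,1): Delta=1.0000 Bond=-141.9400
(2,2): Delta=1.0000 Bond=-141.9400
V0=-21.9400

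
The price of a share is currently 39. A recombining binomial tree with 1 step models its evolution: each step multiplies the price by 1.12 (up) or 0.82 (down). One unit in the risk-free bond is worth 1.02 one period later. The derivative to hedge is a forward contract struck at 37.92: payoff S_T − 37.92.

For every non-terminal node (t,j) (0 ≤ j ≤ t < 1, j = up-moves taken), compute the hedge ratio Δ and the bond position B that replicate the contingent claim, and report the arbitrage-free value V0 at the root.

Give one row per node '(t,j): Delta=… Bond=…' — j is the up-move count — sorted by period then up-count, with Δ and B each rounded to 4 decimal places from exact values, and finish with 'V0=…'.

The replicating-portfolio and risk-neutral prices coincide; use p* = (1.02−0.82)/(1.12−0.82) = 0.6667 for the latter.
Terminal payoffs: V(1,0)=-5.9400, V(1,1)=5.7600
(0,0): S=39.0000. Δ = (V_up−V_dn)/(S_up−S_dn) = (5.7600−-5.9400)/(43.6800−31.9800) = 1.0000. V = [p*·5.7600 + (1−p*)·-5.9400]/1.02 = 1.8235. B = V − Δ·S = -37.1765.
The time-0 hedge costs 1.8235, which is the no-arbitrage price.

(0,0): Delta=1.0000 Bond=-37.1765
V0=1.8235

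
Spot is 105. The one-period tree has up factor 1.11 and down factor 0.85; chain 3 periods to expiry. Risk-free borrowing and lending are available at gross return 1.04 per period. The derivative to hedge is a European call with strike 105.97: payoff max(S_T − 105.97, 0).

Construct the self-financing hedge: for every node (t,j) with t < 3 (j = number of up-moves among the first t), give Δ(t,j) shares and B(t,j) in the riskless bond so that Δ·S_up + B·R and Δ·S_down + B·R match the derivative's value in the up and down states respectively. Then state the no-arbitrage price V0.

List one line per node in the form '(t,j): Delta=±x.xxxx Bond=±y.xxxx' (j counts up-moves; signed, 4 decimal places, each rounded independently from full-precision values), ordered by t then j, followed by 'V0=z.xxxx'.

The replicating-portfolio and risk-neutral prices coincide; use p* = (1.04−0.85)/(1.11−0.85) = 0.7308 for the latter.
Payoff layer (t=3): V(3,0)=0.0000, V(3,1)=0.0000, V(3,2)=3.9949, V(3,3)=37.6313
(2,0): S=75.8625. Δ = (V_up−V_dn)/(S_up−S_dn) = (0.0000−0.0000)/(84.2074−64.4831) = 0.0000. V = [p*·0.0000 + (1−p*)·0.0000]/1.04 = 0.0000. B = V − Δ·S = 0.0000.
(2,1): S=99.0675. Δ = (V_up−V_dn)/(S_up−S_dn) = (3.9949−0.0000)/(109.9649−84.2074) = 0.1551. V = [p*·3.9949 + (1−p*)·0.0000]/1.04 = 2.8071. B = V − Δ·S = -12.5580.
(2,2): S=129.3705. Δ = (V_up−V_dn)/(S_up−S_dn) = (37.6313−3.9949)/(143.6013−109.9649) = 1.0000. V = [p*·37.6313 + (1−p*)·3.9949]/1.04 = 27.4763. B = V − Δ·S = -101.8942.
(1,0): S=89.2500. Δ = (V_up−V_dn)/(S_up−S_dn) = (2.8071−0.0000)/(99.0675−75.8625) = 0.1210. V = [p*·2.8071 + (1−p*)·0.0000]/1.04 = 1.9724. B = V − Δ·S = -8.8240.
(1,1): S=116.5500. Δ = (V_up−V_dn)/(S_up−S_dn) = (27.4763−2.8071)/(129.3705−99.0675) = 0.8141. V = [p*·27.4763 + (1−p*)·2.8071]/1.04 = 20.0332. B = V − Δ·S = -74.8482.
(0,0): S=105.0000. Δ = (V_up−V_dn)/(S_up−S_dn) = (20.0332−1.9724)/(116.5500−89.2500) = 0.6616. V = [p*·20.0332 + (1−p*)·1.9724]/1.04 = 14.5872. B = V − Δ·S = -54.8774.
Root portfolio cost Δ·105+B reproduces V0=14.5872.

(0,0): Delta=0.6616 Bond=-54.8774
(1,0): Delta=0.1210 Bond=-8.8240
(1,1): Delta=0.8141 Bond=-74.8482
(2,0): Delta=0.0000 Bond=0.0000
(2,1): Delta=0.1551 Bond=-12.5580
(2,2): Delta=1.0000 Bond=-101.8942
V0=14.5872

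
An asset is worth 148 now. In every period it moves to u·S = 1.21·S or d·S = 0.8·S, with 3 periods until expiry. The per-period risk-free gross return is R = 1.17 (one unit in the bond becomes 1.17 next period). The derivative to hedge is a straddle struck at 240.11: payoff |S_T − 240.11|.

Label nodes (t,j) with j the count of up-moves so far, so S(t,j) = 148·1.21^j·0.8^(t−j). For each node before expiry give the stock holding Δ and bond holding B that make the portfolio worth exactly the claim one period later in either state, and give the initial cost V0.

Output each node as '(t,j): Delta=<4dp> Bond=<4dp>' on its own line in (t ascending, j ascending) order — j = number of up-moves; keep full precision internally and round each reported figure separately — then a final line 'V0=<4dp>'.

(0,0): Delta=-0.5670 Bond=106.1015
(1,0): Delta=-1.0000 Bond=175.4036
(1,1): Delta=-0.5361 Bond=118.5966
(2,0): Delta=-1.0000 Bond=205.2222
(2,1): Delta=-1.0000 Bond=205.2222
(2,2): Delta=-0.5029 Bond=131.5728
V0=22.1826

Under the risk-neutral measure, an up-move has probability p* = (R−d)/(u−d) = 0.9024 and values discount at R = 1.17.
At expiry t=3: V(3,0)=164.3340, V(3,1)=125.4988, V(3,2)=66.7606, V(3,3)=22.0810
  t=2,j=0: stock 94.7200 → up 114.6112 (V=125.4988), down 75.7760 (V=164.3340). Price 110.5022; hedge Δ=-1.0000, bond B=205.2222.
  t=2,j=1: stock 143.2640 → up 173.3494 (V=66.7606), down 114.6112 (V=125.4988). Price 61.9582; hedge Δ=-1.0000, bond B=205.2222.
  t=2,j=2: stock 216.6868 → up 262.1910 (V=22.0810), down 173.3494 (V=66.7606). Price 22.5983; hedge Δ=-0.5029, bond B=131.5728.
  t=1,j=0: stock 118.4000 → up 143.2640 (V=61.9582), down 94.7200 (V=110.5022). Price 57.0036; hedge Δ=-1.0000, bond B=175.4036.
  t=1,j=1: stock 179.0800 → up 216.6868 (V=22.5983), down 143.2640 (V=61.9582). Price 22.5968; hedge Δ=-0.5361, bond B=118.5966.
  t=0,j=0: stock 148.0000 → up 179.0800 (V=22.5968), down 118.4000 (V=57.0036). Price 22.1826; hedge Δ=-0.5670, bond B=106.1015.
Self-financing check: at every node Δ·S+B equals the discounted successor values.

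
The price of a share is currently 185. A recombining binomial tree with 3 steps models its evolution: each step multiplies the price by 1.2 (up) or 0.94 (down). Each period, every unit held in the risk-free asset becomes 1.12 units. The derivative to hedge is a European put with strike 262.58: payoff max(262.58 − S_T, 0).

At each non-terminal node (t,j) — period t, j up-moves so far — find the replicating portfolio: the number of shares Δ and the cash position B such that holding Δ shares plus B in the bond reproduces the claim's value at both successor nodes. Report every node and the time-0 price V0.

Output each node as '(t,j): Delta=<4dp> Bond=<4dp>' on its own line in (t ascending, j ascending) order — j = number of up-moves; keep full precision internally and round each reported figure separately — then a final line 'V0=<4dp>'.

(0,0): Delta=-0.5464 Bond=116.4730
(1,0): Delta=-1.0000 Bond=209.3272
(1,1): Delta=-0.3885 Bond=95.3931
(2,0): Delta=-1.0000 Bond=234.4464
(2,1): Delta=-1.0000 Bond=234.4464
(2,2): Delta=-0.1756 Bond=50.1264
V0=15.3851

No-arbitrage ⇒ martingale measure with p* = (R−d)/(u−d) = 0.6923.
Payoff layer (t=3): V(3,0)=108.9220, V(3,1)=66.4208, V(3,2)=12.1640, V(3,3)=0.0000
(2,0): S=163.4660. Δ = (V_up−V_dn)/(S_up−S_dn) = (66.4208−108.9220)/(196.1592−153.6580) = -1.0000. V = [p*·66.4208 + (1−p*)·108.9220]/1.12 = 70.9804. B = V − Δ·S = 234.4464.
(2,1): S=208.6800. Δ = (V_up−V_dn)/(S_up−S_dn) = (12.1640−66.4208)/(250.4160−196.1592) = -1.0000. V = [p*·12.1640 + (1−p*)·66.4208]/1.12 = 25.7664. B = V − Δ·S = 234.4464.
(2,2): S=266.4000. Δ = (V_up−V_dn)/(S_up−S_dn) = (0.0000−12.1640)/(319.6800−250.4160) = -0.1756. V = [p*·0.0000 + (1−p*)·12.1640]/1.12 = 3.3418. B = V − Δ·S = 50.1264.
(1,0): S=173.9000. Δ = (V_up−V_dn)/(S_up−S_dn) = (25.7664−70.9804)/(208.6800−163.4660) = -1.0000. V = [p*·25.7664 + (1−p*)·70.9804]/1.12 = 35.4272. B = V − Δ·S = 209.3272.
(1,1): S=222.0000. Δ = (V_up−V_dn)/(S_up−S_dn) = (3.3418−25.7664)/(266.4000−208.6800) = -0.3885. V = [p*·3.3418 + (1−p*)·25.7664]/1.12 = 9.1443. B = V − Δ·S = 95.3931.
(0,0): S=185.0000. Δ = (V_up−V_dn)/(S_up−S_dn) = (9.1443−35.4272)/(222.0000−173.9000) = -0.5464. V = [p*·9.1443 + (1−p*)·35.4272]/1.12 = 15.3851. B = V − Δ·S = 116.4730.
Each (Δ,B) replicates both successor values, so the strategy is self-financing and V0 is arbitrage-free.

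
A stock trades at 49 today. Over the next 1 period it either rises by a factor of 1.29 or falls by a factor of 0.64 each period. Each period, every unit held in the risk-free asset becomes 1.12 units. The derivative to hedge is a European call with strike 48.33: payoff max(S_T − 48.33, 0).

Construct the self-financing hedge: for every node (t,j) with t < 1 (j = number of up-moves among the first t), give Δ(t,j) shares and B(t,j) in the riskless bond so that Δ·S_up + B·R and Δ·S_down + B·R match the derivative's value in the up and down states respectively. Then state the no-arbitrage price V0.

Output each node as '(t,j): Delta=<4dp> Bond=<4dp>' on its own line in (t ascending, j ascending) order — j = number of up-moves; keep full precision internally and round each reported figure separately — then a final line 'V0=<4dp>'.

Risk-neutral probability p* = (R−d)/(u−d) = (1.12−0.64)/(1.29−0.64) = 0.7385.
Payoff layer (t=1): V(1,0)=0.0000, V(1,1)=14.8800
  t=0,j=0: stock 49.0000 → up 63.2100 (V=14.8800), down 31.3600 (V=0.0000). Price 9.8110; hedge Δ=0.4672, bond B=-13.0813.
Check: Δ(0,0)·S0 + B(0,0) = 9.8110 = V0.

(0,0): Delta=0.4672 Bond=-13.0813
V0=9.8110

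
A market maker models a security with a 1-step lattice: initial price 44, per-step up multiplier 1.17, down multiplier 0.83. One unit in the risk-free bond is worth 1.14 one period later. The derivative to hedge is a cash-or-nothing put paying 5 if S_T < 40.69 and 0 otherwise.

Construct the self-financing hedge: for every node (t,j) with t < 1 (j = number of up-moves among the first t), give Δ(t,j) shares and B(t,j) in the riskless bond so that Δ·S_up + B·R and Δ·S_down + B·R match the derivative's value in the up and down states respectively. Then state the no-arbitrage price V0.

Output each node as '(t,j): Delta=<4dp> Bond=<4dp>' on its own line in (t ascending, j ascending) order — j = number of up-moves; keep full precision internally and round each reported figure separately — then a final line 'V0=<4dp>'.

(0,0): Delta=-0.3342 Bond=15.0929
V0=0.3870

Under the risk-neutral measure, an up-move has probability p* = (R−d)/(u−d) = 0.9118 and values discount at R = 1.14.
Terminal values V(1,·): V(1,0)=5.0000, V(1,1)=0.0000
  t=0,j=0: stock 44.0000 → up 51.4800 (V=0.0000), down 36.5200 (V=5.0000). Price 0.3870; hedge Δ=-0.3342, bond B=15.0929.
Self-financing check: at every node Δ·S+B equals the discounted successor values.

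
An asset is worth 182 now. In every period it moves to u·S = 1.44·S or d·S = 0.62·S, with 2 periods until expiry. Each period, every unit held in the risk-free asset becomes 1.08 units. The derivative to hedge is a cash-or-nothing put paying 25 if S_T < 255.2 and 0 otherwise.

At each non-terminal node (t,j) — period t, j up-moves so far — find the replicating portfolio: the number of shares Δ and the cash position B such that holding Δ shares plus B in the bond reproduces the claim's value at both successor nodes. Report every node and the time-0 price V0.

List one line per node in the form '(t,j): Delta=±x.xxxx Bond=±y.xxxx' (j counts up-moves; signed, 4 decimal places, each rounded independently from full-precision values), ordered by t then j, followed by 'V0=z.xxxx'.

Risk-neutral probability p* = (R−d)/(u−d) = (1.08−0.62)/(1.44−0.62) = 0.5610.
Terminal values V(2,·): V(2,0)=25.0000, V(2,1)=25.0000, V(2,2)=0.0000
  t=1,j=0: stock 112.8400 → up 162.4896 (V=25.0000), down 69.9608 (V=25.0000). Price 23.1481; hedge Δ=0.0000, bond B=23.1481.
  t=1,j=1: stock 262.0800 → up 377.3952 (V=0.0000), down 162.4896 (V=25.0000). Price 10.1626; hedge Δ=-0.1163, bond B=40.6504.
  t=0,j=0: stock 182.0000 → up 262.0800 (V=10.1626), down 112.8400 (V=23.1481). Price 14.6885; hedge Δ=-0.0870, bond B=30.5245.
The time-0 hedge costs 14.6885, which is the no-arbitrage price.

(0,0): Delta=-0.0870 Bond=30.5245
(1,0): Delta=0.0000 Bond=23.1481
(1,1): Delta=-0.1163 Bond=40.6504
V0=14.6885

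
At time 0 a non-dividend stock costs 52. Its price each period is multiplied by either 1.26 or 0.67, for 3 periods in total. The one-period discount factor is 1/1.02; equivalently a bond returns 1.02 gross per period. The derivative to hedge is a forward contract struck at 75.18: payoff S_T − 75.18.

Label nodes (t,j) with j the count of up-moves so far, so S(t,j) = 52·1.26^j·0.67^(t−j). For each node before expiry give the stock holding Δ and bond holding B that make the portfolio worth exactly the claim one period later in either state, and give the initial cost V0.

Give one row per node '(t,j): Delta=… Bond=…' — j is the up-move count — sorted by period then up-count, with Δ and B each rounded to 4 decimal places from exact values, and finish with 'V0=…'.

(0,0): Delta=1.0000 Bond=-70.8438
(1,0): Delta=1.0000 Bond=-72.2607
(1,1): Delta=1.0000 Bond=-72.2607
(2,0): Delta=1.0000 Bond=-73.7059
(2,1): Delta=1.0000 Bond=-73.7059
(2,2): Delta=1.0000 Bond=-73.7059
V0=-18.8438

Risk-neutral probability p* = (R−d)/(u−d) = (1.02−0.67)/(1.26−0.67) = 0.5932.
Terminal values V(3,·): V(3,0)=-59.5403, V(3,1)=-45.7681, V(3,2)=-19.8680, V(3,3)=28.8396
  t=2,j=0: stock 23.3428 → up 29.4119 (V=-45.7681), down 15.6397 (V=-59.5403). Price -50.3631; hedge Δ=1.0000, bond B=-73.7059.
  t=2,j=1: stock 43.8984 → up 55.3120 (V=-19.8680), down 29.4119 (V=-45.7681). Price -29.8075; hedge Δ=1.0000, bond B=-73.7059.
  t=2,j=2: stock 82.5552 → up 104.0196 (V=28.8396), down 55.3120 (V=-19.8680). Price 8.8493; hedge Δ=1.0000, bond B=-73.7059.
  t=1,j=0: stock 34.8400 → up 43.8984 (V=-29.8075), down 23.3428 (V=-50.3631). Price -37.4207; hedge Δ=1.0000, bond B=-72.2607.
  t=1,j=1: stock 65.5200 → up 82.5552 (V=8.8493), down 43.8984 (V=-29.8075). Price -6.7407; hedge Δ=1.0000, bond B=-72.2607.
  t=0,j=0: stock 52.0000 → up 65.5200 (V=-6.7407), down 34.8400 (V=-37.4207). Price -18.8438; hedge Δ=1.0000, bond B=-70.8438.
The time-0 hedge costs -18.8438, which is the no-arbitrage price.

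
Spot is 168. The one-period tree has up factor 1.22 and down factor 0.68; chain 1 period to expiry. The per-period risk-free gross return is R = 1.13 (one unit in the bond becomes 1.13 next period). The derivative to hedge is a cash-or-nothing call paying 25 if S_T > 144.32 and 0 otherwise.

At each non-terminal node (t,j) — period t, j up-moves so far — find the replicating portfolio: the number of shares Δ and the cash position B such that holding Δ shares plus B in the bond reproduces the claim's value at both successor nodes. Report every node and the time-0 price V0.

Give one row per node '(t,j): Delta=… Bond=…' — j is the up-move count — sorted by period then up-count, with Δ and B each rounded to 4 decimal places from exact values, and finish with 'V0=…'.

Risk-neutral probability p* = (R−d)/(u−d) = (1.13−0.68)/(1.22−0.68) = 0.8333.
Payoff layer (t=1): V(1,0)=0.0000, V(1,1)=25.0000
Node (0,0) S=168.0000: V=(p*·25.0000+(1−p*)·0.0000)/1.13=18.4366; Δ=(25.0000−0.0000)/(204.9600−114.2400)=0.2756; B=V−Δ·S=-27.8597
Check: Δ(0,0)·S0 + B(0,0) = 18.4366 = V0.

(0,0): Delta=0.2756 Bond=-27.8597
V0=18.4366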